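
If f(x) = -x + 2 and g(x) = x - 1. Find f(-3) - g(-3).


f(-3) = 5
g(-3) = -4
Difference = 9

9


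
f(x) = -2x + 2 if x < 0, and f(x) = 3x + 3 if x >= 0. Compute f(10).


10 satisfies x >= 0
f(10) = 33

33


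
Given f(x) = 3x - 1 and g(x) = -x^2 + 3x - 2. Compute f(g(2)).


g(2) = 0
f(0) = -1

-1


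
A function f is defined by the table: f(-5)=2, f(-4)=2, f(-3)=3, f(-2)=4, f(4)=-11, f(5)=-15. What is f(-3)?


Reading from the table at x = -3

3


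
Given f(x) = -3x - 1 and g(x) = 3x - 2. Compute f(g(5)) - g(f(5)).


f(g(5)) = -40
g(f(5)) = -50
Difference = 10

10


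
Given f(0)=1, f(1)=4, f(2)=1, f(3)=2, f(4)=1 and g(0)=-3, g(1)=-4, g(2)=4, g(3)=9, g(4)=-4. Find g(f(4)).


f(4) = 1
g(1) = -4

-4


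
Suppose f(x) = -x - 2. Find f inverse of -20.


Solve -x - 2 = -20
x = (-20 + 2) / (-1) = 18

18


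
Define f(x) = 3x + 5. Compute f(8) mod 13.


3


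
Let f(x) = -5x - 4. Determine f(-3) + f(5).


f(-3) = 11
f(5) = -29
Sum = -18

-18


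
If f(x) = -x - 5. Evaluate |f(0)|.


f(0) = -5
|-5| = 5

5


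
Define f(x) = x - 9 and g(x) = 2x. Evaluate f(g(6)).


g(6) = 12
f(12) = 3

3


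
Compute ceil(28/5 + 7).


28/5 = 5.6
5.6 + 7 = 12.6
ceil(12.6) = 13

13


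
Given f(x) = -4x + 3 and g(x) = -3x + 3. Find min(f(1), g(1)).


f(1) = -1
g(1) = 0
min = -1

-1


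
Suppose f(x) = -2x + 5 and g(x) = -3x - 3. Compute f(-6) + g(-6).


f(-6) = 17
g(-6) = 15
Sum = 32

32


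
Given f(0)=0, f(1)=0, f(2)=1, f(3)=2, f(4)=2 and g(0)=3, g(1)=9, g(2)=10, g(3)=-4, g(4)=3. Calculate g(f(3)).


10


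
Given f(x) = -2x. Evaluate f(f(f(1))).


f(1) = -2
f(-2) = 4
f(4) = -8

-8


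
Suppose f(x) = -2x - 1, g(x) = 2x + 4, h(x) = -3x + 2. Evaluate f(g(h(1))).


h(1) = -1
g(-1) = 2
f(2) = -5

-5


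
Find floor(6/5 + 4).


5


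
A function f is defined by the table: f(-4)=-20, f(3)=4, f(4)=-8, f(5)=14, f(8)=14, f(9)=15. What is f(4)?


-8


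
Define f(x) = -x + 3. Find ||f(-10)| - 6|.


7


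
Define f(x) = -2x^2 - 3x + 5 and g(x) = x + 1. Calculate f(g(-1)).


g(-1) = 0
f(0) = (-2)*(0)^2 - 3*(0) + 5 = 5

5


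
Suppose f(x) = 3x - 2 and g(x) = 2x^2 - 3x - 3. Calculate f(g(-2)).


g(-2) = 11
f(11) = 31

31


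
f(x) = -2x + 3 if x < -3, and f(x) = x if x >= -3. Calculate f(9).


9 satisfies x >= -3
f(9) = 9

9


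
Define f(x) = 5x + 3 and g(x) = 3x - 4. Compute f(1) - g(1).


f(1) = 8
g(1) = -1
Difference = 9

9


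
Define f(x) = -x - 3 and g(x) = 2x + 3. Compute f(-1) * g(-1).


f(-1) = -2
g(-1) = 1
Product = -2

-2


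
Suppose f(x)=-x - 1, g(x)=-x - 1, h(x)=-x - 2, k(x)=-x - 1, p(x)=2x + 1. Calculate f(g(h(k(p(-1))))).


-2


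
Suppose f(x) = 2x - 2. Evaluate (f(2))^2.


f(2) = 2
(2)^2 = 4

4


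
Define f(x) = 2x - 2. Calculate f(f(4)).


f(4) = 6
f(6) = 10

10


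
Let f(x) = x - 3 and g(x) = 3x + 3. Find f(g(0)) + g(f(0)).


f(g(0)) = 0
g(f(0)) = -6
Sum = -6

-6


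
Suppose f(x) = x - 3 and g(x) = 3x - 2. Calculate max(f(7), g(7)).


19


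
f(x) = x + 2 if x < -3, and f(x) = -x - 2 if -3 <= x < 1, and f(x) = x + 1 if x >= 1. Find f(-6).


-6 satisfies x < -3
f(-6) = -4

-4


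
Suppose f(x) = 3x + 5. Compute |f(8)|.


f(8) = 29
|29| = 29

29


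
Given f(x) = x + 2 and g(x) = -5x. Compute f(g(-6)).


g(-6) = 30
f(30) = 32

32


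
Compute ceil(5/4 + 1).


5/4 = 1.25
1.25 + 1 = 2.25
ceil(2.25) = 3

3


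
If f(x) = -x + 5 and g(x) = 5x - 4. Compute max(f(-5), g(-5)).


f(-5) = 10
g(-5) = -29
max = 10

10


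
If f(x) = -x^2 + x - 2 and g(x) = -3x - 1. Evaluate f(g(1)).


g(1) = -4
f(-4) = (-1)*(-4)^2 + 1*(-4) - 2 = -22

-22


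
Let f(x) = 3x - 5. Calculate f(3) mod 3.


1


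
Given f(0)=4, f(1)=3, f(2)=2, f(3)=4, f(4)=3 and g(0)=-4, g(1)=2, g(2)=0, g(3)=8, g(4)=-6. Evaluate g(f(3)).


f(3) = 4
g(4) = -6

-6


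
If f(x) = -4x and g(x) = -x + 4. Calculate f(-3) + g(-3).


f(-3) = 12
g(-3) = 7
Sum = 19

19


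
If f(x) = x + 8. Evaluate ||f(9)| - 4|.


13


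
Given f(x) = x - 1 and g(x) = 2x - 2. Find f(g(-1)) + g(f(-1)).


f(g(-1)) = -5
g(f(-1)) = -6
Sum = -11

-11


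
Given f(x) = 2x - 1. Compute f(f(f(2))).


f(2) = 3
f(3) = 5
f(5) = 9

9


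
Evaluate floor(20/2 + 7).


20/2 = 10
10 + 7 = 17
floor(17) = 17

17


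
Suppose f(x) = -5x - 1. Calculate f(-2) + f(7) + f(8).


f(-2) = 9
f(7) = -36
f(8) = -41
Sum = -68

-68


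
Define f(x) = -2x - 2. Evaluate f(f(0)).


f(0) = -2
f(-2) = 2

2


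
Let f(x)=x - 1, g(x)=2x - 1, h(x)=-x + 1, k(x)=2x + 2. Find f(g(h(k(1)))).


k(1) = 4
h(4) = -3
g(-3) = -7
f(-7) = -8

-8


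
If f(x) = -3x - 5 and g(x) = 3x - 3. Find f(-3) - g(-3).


16


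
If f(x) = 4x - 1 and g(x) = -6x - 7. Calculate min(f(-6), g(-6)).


f(-6) = -25
g(-6) = 29
min = -25

-25


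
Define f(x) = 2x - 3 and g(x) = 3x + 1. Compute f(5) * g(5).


f(5) = 7
g(5) = 16
Product = 112

112


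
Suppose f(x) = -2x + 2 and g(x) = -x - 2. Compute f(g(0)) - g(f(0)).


f(g(0)) = 6
g(f(0)) = -4
Difference = 10

10


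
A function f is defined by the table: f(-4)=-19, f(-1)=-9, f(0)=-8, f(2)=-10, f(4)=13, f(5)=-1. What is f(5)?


Reading from the table at x = 5

-1


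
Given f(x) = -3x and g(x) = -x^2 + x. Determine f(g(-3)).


g(-3) = -12
f(-12) = 36

36


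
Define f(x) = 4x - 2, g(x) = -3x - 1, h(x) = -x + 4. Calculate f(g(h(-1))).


-66


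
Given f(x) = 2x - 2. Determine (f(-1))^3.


f(-1) = -4
(-4)^3 = -64

-64


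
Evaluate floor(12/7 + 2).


12/7 = 1.7143
1.7143 + 2 = 3.7143
floor(3.7143) = 3

3


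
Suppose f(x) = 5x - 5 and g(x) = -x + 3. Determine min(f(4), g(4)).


f(4) = 15
g(4) = -1
min = -1

-1


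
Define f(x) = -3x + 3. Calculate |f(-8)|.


f(-8) = 27
|27| = 27

27


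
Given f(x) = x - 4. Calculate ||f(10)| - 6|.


f(10) = 6
|6| = 6
|6 - 6| = 0

0


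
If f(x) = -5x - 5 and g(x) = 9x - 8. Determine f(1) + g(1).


f(1) = -10
g(1) = 1
Sum = -9

-9


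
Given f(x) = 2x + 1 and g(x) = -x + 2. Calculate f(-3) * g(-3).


-25


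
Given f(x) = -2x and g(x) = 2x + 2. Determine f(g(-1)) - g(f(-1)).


f(g(-1)) = 0
g(f(-1)) = 6
Difference = -6

-6


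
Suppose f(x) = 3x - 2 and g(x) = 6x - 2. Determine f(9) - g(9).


f(9) = 25
g(9) = 52
Difference = -27

-27


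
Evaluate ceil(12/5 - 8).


12/5 = 2.4
2.4 - 8 = -5.6
ceil(-5.6) = -5

-5


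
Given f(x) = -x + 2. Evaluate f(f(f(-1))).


f(-1) = 3
f(3) = -1
f(-1) = 3

3


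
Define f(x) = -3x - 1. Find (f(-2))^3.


f(-2) = 5
(5)^3 = 125

125


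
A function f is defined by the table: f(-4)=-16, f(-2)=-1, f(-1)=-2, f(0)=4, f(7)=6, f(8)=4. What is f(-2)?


Reading from the table at x = -2

-1


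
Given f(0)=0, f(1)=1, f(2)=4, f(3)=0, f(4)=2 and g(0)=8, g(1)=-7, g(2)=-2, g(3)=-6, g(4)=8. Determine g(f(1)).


f(1) = 1
g(1) = -7

-7


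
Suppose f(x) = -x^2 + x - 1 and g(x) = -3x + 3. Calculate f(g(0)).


g(0) = 3
f(3) = (-1)*(3)^2 + 1*(3) - 1 = -7

-7


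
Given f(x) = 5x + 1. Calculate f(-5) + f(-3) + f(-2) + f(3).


f(-5) = -24
f(-3) = -14
f(-2) = -9
f(3) = 16
Sum = -31

-31


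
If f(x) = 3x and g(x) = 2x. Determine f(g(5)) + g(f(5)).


f(g(5)) = 30
g(f(5)) = 30
Sum = 60

60


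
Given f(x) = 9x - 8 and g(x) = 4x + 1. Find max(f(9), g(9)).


f(9) = 73
g(9) = 37
max = 73

73


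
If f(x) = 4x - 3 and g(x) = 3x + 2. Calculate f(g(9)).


113


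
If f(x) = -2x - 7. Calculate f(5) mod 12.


f(5) = -17
-17 mod 12 = 7

7


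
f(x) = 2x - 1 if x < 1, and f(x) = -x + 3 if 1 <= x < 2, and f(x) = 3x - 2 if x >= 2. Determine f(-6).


-6 satisfies x < 1
f(-6) = -13

-13


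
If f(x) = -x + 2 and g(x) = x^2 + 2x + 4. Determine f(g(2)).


g(2) = 12
f(12) = -10

-10


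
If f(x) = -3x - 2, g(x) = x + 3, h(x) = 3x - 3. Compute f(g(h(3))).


h(3) = 6
g(6) = 9
f(9) = -29

-29


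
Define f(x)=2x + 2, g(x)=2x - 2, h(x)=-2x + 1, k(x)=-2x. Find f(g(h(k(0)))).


k(0) = 0
h(0) = 1
g(1) = 0
f(0) = 2

2


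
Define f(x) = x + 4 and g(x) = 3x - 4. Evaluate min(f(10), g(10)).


14


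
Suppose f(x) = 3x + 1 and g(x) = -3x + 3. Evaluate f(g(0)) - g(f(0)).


f(g(0)) = 10
g(f(0)) = 0
Difference = 10

10


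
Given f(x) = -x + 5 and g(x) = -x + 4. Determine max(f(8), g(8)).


-3


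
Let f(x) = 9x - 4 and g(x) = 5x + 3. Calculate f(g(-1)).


g(-1) = -2
f(-2) = -22

-22


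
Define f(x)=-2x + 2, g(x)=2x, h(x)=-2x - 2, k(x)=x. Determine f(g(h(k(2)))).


k(2) = 2
h(2) = -6
g(-6) = -12
f(-12) = 26

26


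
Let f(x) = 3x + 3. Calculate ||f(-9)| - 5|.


19


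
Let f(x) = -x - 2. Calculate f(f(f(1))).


-3


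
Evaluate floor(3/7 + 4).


4


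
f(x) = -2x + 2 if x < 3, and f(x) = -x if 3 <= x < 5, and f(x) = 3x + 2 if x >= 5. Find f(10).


10 satisfies x >= 5
f(10) = 32

32


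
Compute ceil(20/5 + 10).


20/5 = 4
4 + 10 = 14
ceil(14) = 14

14


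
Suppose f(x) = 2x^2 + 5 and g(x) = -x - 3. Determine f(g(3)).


g(3) = -6
f(-6) = 2*(-6)^2 + 5 = 77

77


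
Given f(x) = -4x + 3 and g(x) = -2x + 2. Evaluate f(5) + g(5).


f(5) = -17
g(5) = -8
Sum = -25

-25


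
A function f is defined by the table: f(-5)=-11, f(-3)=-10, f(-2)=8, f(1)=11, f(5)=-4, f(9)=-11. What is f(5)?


Reading from the table at x = 5

-4


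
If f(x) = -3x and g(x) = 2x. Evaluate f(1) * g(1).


f(1) = -3
g(1) = 2
Product = -6

-6


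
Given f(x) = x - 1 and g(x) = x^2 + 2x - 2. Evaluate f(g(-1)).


g(-1) = -3
f(-3) = -4

-4


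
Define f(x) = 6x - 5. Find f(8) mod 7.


f(8) = 43
43 mod 7 = 1

1


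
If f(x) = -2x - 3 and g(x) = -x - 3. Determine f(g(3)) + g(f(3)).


f(g(3)) = 9
g(f(3)) = 6
Sum = 15

15


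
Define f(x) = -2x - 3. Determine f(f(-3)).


f(-3) = 3
f(3) = -9

-9


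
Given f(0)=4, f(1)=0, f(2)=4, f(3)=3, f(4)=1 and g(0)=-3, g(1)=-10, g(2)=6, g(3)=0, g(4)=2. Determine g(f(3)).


f(3) = 3
g(3) = 0

0


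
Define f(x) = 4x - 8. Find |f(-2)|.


f(-2) = -16
|-16| = 16

16


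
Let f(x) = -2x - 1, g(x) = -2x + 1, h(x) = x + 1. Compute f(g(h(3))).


h(3) = 4
g(4) = -7
f(-7) = 13

13


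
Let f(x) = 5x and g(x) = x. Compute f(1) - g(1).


f(1) = 5
g(1) = 1
Difference = 4

4


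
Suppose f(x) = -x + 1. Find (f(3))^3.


f(3) = -2
(-2)^3 = -8

-8


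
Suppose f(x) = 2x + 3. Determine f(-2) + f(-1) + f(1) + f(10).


f(-2) = -1
f(-1) = 1
f(1) = 5
f(10) = 23
Sum = 28

28


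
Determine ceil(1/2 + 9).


10


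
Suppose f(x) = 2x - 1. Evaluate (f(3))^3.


f(3) = 5
(5)^3 = 125

125


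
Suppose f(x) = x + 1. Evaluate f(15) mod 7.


f(15) = 16
16 mod 7 = 2

2


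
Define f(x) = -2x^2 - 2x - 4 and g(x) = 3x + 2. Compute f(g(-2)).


g(-2) = -4
f(-4) = (-2)*(-4)^2 - 2*(-4) - 4 = -28

-28


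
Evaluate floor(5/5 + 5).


5/5 = 1
1 + 5 = 6
floor(6) = 6

6


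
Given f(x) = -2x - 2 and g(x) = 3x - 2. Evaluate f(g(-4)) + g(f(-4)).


f(g(-4)) = 26
g(f(-4)) = 16
Sum = 42

42


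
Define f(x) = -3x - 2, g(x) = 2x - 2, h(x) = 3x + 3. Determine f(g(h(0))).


h(0) = 3
g(3) = 4
f(4) = -14

-14


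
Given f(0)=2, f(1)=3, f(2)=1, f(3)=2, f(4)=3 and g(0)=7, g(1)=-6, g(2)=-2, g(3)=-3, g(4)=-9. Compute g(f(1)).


f(1) = 3
g(3) = -3

-3


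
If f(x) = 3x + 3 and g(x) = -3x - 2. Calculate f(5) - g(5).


f(5) = 18
g(5) = -17
Difference = 35

35


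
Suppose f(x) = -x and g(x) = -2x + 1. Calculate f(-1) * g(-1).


f(-1) = 1
g(-1) = 3
Product = 3

3


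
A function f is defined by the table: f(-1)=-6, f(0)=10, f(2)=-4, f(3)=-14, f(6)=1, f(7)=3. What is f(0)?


Reading from the table at x = 0

10


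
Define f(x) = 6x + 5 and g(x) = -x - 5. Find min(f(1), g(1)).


f(1) = 11
g(1) = -6
min = -6

-6


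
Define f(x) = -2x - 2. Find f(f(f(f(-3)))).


f(-3) = 4
f(4) = -10
f(-10) = 18
f(18) = -38

-38


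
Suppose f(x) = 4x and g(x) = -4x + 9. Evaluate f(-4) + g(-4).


f(-4) = -16
g(-4) = 25
Sum = 9

9


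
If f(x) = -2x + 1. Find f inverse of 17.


Solve -2x + 1 = 17
x = (17 - 1) / (-2) = -8

-8


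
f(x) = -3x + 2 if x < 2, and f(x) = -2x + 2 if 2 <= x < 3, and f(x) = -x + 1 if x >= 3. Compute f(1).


-1


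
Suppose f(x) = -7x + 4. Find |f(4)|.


24


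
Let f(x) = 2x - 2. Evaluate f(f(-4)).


f(-4) = -10
f(-10) = -22

-22


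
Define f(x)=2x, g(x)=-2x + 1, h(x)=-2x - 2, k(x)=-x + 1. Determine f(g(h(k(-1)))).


k(-1) = 2
h(2) = -6
g(-6) = 13
f(13) = 26

26


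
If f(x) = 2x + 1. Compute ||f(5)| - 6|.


5


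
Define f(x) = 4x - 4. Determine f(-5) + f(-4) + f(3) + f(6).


f(-5) = -24
f(-4) = -20
f(3) = 8
f(6) = 20
Sum = -16

-16


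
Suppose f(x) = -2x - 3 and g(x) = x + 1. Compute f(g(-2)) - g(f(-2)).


f(g(-2)) = -1
g(f(-2)) = 2
Difference = -3

-3


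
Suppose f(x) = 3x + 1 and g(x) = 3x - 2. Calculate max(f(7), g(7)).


22


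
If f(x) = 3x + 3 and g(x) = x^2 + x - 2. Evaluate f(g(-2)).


g(-2) = 0
f(0) = 3

3


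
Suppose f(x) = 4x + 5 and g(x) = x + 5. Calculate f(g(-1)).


g(-1) = 4
f(4) = 21

21


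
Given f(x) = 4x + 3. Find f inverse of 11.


Solve 4x + 3 = 11
x = (11 - 3) / 4 = 2

2


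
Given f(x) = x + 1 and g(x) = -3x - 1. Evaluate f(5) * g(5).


f(5) = 6
g(5) = -16
Product = -96

-96


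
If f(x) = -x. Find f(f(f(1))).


f(1) = -1
f(-1) = 1
f(1) = -1

-1


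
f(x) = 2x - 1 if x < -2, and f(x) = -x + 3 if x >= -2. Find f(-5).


-11


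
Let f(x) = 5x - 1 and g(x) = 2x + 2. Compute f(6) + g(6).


43


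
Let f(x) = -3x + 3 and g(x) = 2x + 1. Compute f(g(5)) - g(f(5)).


f(g(5)) = -30
g(f(5)) = -23
Difference = -7

-7


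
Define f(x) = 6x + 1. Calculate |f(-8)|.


f(-8) = -47
|-47| = 47

47


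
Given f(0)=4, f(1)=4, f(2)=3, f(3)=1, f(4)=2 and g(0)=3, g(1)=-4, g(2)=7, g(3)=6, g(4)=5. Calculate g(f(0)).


5


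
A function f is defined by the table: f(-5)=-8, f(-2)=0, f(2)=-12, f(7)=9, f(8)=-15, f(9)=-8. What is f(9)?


Reading from the table at x = 9

-8


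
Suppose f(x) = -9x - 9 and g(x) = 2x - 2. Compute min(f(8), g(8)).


-81


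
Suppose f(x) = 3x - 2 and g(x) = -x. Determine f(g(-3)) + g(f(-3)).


f(g(-3)) = 7
g(f(-3)) = 11
Sum = 18

18


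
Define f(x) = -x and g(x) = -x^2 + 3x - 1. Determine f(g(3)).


g(3) = -1
f(-1) = 1

1


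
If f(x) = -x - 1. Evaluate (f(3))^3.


f(3) = -4
(-4)^3 = -64

-64


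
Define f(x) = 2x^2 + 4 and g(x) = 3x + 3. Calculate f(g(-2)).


g(-2) = -3
f(-3) = 2*(-3)^2 + 4 = 22

22


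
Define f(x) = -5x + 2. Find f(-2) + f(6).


f(-2) = 12
f(6) = -28
Sum = -16

-16


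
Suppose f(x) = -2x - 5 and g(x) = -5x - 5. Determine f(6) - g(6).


18


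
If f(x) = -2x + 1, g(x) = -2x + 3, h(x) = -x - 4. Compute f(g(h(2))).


h(2) = -6
g(-6) = 15
f(15) = -29

-29


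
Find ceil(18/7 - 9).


18/7 = 2.5714
2.5714 - 9 = -6.4286
ceil(-6.4286) = -6

-6


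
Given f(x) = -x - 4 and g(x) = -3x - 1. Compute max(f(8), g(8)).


f(8) = -12
g(8) = -25
max = -12

-12


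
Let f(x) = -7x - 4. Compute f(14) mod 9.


f(14) = -102
-102 mod 9 = 6

6


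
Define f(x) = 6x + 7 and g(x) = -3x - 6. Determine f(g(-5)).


g(-5) = 9
f(9) = 61

61


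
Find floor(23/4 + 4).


23/4 = 5.75
5.75 + 4 = 9.75
floor(9.75) = 9

9


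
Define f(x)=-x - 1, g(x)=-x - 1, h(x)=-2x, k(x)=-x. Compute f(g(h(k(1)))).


k(1) = -1
h(-1) = 2
g(2) = -3
f(-3) = 2

2


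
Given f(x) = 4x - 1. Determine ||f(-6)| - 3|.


f(-6) = -25
|-25| = 25
|25 - 3| = 22

22


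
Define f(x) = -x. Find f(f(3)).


f(3) = -3
f(-3) = 3

3


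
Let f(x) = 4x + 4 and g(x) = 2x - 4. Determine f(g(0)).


g(0) = -4
f(-4) = -12

-12


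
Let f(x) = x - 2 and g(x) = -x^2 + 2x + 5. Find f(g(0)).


3


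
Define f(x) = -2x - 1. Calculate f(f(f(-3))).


f(-3) = 5
f(5) = -11
f(-11) = 21

21


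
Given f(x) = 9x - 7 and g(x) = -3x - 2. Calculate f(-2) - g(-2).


f(-2) = -25
g(-2) = 4
Difference = -29

-29


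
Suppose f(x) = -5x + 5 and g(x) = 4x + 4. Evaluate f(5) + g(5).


f(5) = -20
g(5) = 24
Sum = 4

4


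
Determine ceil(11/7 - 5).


11/7 = 1.5714
1.5714 - 5 = -3.4286
ceil(-3.4286) = -3

-3


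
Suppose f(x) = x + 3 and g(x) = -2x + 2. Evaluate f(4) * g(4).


-42


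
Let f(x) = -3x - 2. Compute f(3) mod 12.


f(3) = -11
-11 mod 12 = 1

1


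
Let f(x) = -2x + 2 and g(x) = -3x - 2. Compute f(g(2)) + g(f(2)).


f(g(2)) = 18
g(f(2)) = 4
Sum = 22

22


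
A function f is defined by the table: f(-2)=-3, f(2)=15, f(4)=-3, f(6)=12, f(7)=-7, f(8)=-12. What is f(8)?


Reading from the table at x = 8

-12


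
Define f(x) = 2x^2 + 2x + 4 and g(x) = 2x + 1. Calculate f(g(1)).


g(1) = 3
f(3) = 2*(3)^2 + 2*(3) + 4 = 28

28


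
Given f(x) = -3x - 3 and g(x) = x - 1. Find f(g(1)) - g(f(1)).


f(g(1)) = -3
g(f(1)) = -7
Difference = 4

4


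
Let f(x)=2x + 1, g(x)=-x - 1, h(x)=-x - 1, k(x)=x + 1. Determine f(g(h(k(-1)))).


1


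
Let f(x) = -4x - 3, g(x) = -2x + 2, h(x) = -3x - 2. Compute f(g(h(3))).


h(3) = -11
g(-11) = 24
f(24) = -99

-99


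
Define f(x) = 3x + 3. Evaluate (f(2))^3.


f(2) = 9
(9)^3 = 729

729


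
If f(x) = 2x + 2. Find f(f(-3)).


f(-3) = -4
f(-4) = -6

-6


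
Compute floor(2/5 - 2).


2/5 = 0.4
0.4 - 2 = -1.6
floor(-1.6) = -2

-2


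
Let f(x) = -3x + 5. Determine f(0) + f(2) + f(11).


f(0) = 5
f(2) = -1
f(11) = -28
Sum = -24

-24


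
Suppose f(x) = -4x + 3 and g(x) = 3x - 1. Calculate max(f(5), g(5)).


f(5) = -17
g(5) = 14
max = 14

14


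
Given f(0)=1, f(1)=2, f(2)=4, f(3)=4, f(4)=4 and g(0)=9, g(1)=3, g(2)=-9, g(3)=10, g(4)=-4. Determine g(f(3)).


f(3) = 4
g(4) = -4

-4


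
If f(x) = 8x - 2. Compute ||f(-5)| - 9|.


33


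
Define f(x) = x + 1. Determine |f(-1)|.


f(-1) = 0
|0| = 0

0


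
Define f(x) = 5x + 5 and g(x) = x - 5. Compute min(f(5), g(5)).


f(5) = 30
g(5) = 0
min = 0

0


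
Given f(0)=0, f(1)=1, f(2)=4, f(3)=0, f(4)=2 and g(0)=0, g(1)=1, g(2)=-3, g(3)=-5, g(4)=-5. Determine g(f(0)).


f(0) = 0
g(0) = 0

0


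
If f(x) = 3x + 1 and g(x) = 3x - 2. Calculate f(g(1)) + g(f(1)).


f(g(1)) = 4
g(f(1)) = 10
Sum = 14

14


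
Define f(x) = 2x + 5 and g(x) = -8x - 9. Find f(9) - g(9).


104


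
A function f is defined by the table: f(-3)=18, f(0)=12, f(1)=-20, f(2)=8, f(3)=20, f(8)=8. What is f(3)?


Reading from the table at x = 3

20


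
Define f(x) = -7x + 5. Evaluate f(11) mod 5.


f(11) = -72
-72 mod 5 = 3

3


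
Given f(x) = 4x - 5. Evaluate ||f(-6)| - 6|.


f(-6) = -29
|-29| = 29
|29 - 6| = 23

23


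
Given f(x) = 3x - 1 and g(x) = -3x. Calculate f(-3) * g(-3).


f(-3) = -10
g(-3) = 9
Product = -90

-90


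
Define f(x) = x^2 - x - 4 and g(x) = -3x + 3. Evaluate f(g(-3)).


g(-3) = 12
f(12) = 1*(12)^2 - 1*(12) - 4 = 128

128


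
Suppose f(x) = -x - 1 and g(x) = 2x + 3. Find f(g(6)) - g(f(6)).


f(g(6)) = -16
g(f(6)) = -11
Difference = -5

-5


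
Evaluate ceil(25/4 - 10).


25/4 = 6.25
6.25 - 10 = -3.75
ceil(-3.75) = -3

-3


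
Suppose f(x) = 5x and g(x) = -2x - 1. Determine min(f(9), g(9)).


-19


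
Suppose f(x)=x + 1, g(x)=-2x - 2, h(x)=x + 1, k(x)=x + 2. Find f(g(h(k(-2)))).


k(-2) = 0
h(0) = 1
g(1) = -4
f(-4) = -3

-3


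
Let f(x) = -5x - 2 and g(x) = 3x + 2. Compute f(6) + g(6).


f(6) = -32
g(6) = 20
Sum = -12

-12


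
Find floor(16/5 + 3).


16/5 = 3.2
3.2 + 3 = 6.2
floor(6.2) = 6

6


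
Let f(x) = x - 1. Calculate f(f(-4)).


f(-4) = -5
f(-5) = -6

-6


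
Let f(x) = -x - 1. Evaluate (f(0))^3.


-1


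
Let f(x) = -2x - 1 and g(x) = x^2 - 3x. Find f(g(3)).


g(3) = 0
f(0) = -1

-1


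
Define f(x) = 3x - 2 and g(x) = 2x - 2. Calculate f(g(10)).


52


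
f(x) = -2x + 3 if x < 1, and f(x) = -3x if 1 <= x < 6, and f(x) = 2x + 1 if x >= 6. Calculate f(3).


3 satisfies 1 <= x < 6
f(3) = -9

-9


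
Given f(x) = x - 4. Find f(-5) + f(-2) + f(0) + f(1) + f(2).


-24


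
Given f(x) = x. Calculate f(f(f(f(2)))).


f(2) = 2
f(2) = 2
f(2) = 2
f(2) = 2

2


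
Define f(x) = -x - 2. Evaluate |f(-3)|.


f(-3) = 1
|1| = 1

1


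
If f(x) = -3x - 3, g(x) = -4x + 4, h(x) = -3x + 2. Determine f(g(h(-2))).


h(-2) = 8
g(8) = -28
f(-28) = 81

81


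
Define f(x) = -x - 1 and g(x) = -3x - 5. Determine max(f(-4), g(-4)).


f(-4) = 3
g(-4) = 7
max = 7

7


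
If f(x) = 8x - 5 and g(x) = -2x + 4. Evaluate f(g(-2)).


g(-2) = 8
f(8) = 59

59


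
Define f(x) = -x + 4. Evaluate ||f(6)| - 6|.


4


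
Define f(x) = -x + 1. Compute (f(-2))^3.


f(-2) = 3
(3)^3 = 27

27


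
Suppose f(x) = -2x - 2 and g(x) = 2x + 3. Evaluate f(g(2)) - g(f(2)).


f(g(2)) = -16
g(f(2)) = -9
Difference = -7

-7


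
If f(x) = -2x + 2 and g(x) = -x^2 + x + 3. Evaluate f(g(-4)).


g(-4) = -17
f(-17) = 36

36


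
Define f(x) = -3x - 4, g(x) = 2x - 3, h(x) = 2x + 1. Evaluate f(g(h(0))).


h(0) = 1
g(1) = -1
f(-1) = -1

-1


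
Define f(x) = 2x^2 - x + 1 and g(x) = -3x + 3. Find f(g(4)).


g(4) = -9
f(-9) = 2*(-9)^2 - 1*(-9) + 1 = 172

172


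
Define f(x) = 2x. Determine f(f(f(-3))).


-24


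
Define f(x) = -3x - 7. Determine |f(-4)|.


f(-4) = 5
|5| = 5

5


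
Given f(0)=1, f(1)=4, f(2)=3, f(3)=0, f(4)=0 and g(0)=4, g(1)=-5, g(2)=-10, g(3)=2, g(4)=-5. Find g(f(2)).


f(2) = 3
g(3) = 2

2


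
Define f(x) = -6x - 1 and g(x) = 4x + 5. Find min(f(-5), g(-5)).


f(-5) = 29
g(-5) = -15
min = -15

-15


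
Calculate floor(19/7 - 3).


19/7 = 2.7143
2.7143 - 3 = -0.2857
floor(-0.2857) = -1

-1


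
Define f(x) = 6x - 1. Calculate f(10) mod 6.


f(10) = 59
59 mod 6 = 5

5


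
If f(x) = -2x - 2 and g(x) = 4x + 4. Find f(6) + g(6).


14


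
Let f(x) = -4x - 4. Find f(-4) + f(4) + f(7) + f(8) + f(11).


f(-4) = 12
f(4) = -20
f(7) = -32
f(8) = -36
f(11) = -48
Sum = -124

-124


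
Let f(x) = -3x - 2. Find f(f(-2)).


f(-2) = 4
f(4) = -14

-14


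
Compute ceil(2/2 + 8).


2/2 = 1
1 + 8 = 9
ceil(9) = 9

9


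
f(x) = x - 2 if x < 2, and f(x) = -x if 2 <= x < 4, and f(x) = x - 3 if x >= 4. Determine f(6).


6 satisfies x >= 4
f(6) = 3

3


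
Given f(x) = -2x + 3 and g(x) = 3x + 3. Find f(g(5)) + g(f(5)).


-51


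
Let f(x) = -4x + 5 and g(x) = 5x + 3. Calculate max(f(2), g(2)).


13


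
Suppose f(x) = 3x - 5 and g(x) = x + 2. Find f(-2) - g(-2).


-11


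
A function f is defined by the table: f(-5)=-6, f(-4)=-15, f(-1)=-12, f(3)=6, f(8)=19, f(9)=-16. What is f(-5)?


Reading from the table at x = -5

-6


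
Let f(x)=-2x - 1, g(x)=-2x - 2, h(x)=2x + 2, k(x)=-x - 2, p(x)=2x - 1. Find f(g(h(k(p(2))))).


p(2) = 3
k(3) = -5
h(-5) = -8
g(-8) = 14
f(14) = -29

-29


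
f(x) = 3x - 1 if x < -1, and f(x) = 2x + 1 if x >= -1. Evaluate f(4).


4 satisfies x >= -1
f(4) = 9

9


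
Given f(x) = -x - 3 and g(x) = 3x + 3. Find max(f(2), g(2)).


f(2) = -5
g(2) = 9
max = 9

9


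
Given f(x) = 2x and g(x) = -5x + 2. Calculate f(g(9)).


g(9) = -43
f(-43) = -86

-86


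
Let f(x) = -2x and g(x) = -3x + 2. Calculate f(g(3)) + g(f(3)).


f(g(3)) = 14
g(f(3)) = 20
Sum = 34

34


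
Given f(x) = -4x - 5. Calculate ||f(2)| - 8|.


f(2) = -13
|-13| = 13
|13 - 8| = 5

5


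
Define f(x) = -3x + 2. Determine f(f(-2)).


f(-2) = 8
f(8) = -22

-22


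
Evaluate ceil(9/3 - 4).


9/3 = 3
3 - 4 = -1
ceil(-1) = -1

-1


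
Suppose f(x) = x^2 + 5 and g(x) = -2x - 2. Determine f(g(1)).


g(1) = -4
f(-4) = 1*(-4)^2 + 5 = 21

21


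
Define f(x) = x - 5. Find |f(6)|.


f(6) = 1
|1| = 1

1


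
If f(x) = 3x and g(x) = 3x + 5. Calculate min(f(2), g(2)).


6


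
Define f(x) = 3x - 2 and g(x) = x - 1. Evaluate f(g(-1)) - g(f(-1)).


f(g(-1)) = -8
g(f(-1)) = -6
Difference = -2

-2


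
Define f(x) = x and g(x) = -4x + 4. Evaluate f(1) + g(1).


f(1) = 1
g(1) = 0
Sum = 1

1


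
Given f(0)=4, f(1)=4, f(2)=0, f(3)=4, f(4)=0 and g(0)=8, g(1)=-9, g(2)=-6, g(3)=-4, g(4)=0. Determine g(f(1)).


f(1) = 4
g(4) = 0

0


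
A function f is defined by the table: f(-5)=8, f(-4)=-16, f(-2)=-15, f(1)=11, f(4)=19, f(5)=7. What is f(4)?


19


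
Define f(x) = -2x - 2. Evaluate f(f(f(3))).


f(3) = -8
f(-8) = 14
f(14) = -30

-30


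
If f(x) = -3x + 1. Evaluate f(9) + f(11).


f(9) = -26
f(11) = -32
Sum = -58

-58


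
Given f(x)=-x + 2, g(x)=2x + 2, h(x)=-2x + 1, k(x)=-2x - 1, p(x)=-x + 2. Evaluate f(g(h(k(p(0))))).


p(0) = 2
k(2) = -5
h(-5) = 11
g(11) = 24
f(24) = -22

-22


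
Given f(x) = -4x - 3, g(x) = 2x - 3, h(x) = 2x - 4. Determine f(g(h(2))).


h(2) = 0
g(0) = -3
f(-3) = 9

9


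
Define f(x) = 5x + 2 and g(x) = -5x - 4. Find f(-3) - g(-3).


f(-3) = -13
g(-3) = 11
Difference = -24

-24


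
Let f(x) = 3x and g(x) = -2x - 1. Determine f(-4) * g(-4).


f(-4) = -12
g(-4) = 7
Product = -84

-84


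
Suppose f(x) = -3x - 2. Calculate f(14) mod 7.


f(14) = -44
-44 mod 7 = 5

5


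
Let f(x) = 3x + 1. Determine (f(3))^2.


f(3) = 10
(10)^2 = 100

100


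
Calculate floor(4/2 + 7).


4/2 = 2
2 + 7 = 9
floor(9) = 9

9


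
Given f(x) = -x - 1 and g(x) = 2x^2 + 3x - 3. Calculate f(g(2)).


-12


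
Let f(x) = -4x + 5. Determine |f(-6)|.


f(-6) = 29
|29| = 29

29


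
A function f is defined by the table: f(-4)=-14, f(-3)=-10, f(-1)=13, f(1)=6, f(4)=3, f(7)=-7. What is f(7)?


Reading from the table at x = 7

-7


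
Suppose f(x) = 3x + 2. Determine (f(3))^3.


1331


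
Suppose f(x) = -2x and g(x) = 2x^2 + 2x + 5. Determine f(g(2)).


g(2) = 17
f(17) = -34

-34


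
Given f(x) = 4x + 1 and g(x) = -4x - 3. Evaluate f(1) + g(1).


f(1) = 5
g(1) = -7
Sum = -2

-2


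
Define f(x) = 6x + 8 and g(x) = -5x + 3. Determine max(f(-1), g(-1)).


f(-1) = 2
g(-1) = 8
max = 8

8


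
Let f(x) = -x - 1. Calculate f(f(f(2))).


f(2) = -3
f(-3) = 2
f(2) = -3

-3


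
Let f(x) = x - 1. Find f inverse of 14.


Solve x - 1 = 14
x = (14 + 1) / 1 = 15

15


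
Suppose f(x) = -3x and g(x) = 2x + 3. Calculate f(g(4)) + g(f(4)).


f(g(4)) = -33
g(f(4)) = -21
Sum = -54

-54


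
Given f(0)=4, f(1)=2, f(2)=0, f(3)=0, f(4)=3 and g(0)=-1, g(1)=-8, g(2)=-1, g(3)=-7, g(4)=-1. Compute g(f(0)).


f(0) = 4
g(4) = -1

-1


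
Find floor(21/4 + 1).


6


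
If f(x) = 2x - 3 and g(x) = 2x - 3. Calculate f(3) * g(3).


f(3) = 3
g(3) = 3
Product = 9

9


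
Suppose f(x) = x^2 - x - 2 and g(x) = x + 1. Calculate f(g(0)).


g(0) = 1
f(1) = 1*(1)^2 - 1*(1) - 2 = -2

-2


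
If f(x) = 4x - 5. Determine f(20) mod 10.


5


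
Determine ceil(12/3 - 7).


-3


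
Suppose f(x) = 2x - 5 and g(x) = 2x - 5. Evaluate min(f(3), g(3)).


f(3) = 1
g(3) = 1
min = 1

1


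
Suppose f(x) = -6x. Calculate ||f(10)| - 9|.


f(10) = -60
|-60| = 60
|60 - 9| = 51

51


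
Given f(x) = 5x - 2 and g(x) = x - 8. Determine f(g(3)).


g(3) = -5
f(-5) = -27

-27


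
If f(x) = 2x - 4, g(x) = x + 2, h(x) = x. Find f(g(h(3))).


h(3) = 3
g(3) = 5
f(5) = 6

6


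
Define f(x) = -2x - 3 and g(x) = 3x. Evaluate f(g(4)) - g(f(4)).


6


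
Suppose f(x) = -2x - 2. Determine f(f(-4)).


f(-4) = 6
f(6) = -14

-14


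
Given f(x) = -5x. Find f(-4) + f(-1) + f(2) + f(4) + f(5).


-30


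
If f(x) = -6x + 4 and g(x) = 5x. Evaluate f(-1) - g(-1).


f(-1) = 10
g(-1) = -5
Difference = 15

15


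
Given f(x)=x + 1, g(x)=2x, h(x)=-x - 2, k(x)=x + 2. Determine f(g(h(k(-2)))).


k(-2) = 0
h(0) = -2
g(-2) = -4
f(-4) = -3

-3


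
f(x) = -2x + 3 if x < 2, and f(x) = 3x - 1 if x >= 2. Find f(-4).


11


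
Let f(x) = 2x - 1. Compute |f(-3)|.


7


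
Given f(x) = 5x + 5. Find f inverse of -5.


-2


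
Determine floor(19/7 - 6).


19/7 = 2.7143
2.7143 - 6 = -3.2857
floor(-3.2857) = -4

-4


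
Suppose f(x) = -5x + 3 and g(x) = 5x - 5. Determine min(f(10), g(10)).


f(10) = -47
g(10) = 45
min = -47

-47


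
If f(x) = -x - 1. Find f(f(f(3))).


f(3) = -4
f(-4) = 3
f(3) = -4

-4


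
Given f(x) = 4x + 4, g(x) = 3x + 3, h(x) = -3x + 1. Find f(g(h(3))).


h(3) = -8
g(-8) = -21
f(-21) = -80

-80


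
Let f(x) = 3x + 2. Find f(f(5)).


f(5) = 17
f(17) = 53

53


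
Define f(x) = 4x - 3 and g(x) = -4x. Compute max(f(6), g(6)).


f(6) = 21
g(6) = -24
max = 21

21


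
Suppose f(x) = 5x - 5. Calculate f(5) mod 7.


6


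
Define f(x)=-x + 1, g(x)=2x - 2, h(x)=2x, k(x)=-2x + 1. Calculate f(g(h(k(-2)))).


-17


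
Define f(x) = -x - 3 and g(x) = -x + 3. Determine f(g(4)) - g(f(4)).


-12


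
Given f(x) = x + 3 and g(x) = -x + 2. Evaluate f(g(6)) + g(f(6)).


-8


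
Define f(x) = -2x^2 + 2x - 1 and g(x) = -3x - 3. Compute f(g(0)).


g(0) = -3
f(-3) = (-2)*(-3)^2 + 2*(-3) - 1 = -25

-25


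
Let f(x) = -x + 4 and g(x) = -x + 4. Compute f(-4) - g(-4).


f(-4) = 8
g(-4) = 8
Difference = 0

0


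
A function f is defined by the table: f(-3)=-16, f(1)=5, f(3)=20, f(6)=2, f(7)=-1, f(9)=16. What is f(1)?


Reading from the table at x = 1

5


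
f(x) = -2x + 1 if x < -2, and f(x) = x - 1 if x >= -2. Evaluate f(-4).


-4 satisfies x < -2
f(-4) = 9

9


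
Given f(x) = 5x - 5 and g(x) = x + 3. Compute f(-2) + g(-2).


f(-2) = -15
g(-2) = 1
Sum = -14

-14


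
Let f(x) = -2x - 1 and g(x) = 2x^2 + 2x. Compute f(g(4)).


-81


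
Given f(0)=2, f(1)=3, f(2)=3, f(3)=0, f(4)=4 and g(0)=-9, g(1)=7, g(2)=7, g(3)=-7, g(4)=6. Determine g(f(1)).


f(1) = 3
g(3) = -7

-7


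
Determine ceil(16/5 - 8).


16/5 = 3.2
3.2 - 8 = -4.8
ceil(-4.8) = -4

-4


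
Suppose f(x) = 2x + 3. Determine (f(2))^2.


f(2) = 7
(7)^2 = 49

49


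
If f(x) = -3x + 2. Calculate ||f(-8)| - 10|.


f(-8) = 26
|26| = 26
|26 - 10| = 16

16


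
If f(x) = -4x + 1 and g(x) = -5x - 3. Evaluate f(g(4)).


g(4) = -23
f(-23) = 93

93


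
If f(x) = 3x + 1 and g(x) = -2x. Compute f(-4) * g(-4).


-88


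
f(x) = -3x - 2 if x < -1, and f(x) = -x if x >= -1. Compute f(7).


-7


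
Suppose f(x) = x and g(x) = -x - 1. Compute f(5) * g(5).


f(5) = 5
g(5) = -6
Product = -30

-30


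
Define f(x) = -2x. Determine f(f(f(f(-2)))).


f(-2) = 4
f(4) = -8
f(-8) = 16
f(16) = -32

-32


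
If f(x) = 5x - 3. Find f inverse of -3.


Solve 5x - 3 = -3
x = (-3 + 3) / 5 = 0

0


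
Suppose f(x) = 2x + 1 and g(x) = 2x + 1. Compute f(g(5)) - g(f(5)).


f(g(5)) = 23
g(f(5)) = 23
Difference = 0

0


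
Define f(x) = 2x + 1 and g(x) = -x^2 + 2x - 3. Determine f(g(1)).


g(1) = -2
f(-2) = -3

-3


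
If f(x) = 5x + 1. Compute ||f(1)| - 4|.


f(1) = 6
|6| = 6
|6 - 4| = 2

2


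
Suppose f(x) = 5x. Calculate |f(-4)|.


f(-4) = -20
|-20| = 20

20


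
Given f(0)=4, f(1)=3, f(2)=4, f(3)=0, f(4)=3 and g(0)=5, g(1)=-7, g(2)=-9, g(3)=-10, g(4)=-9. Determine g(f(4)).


f(4) = 3
g(3) = -10

-10


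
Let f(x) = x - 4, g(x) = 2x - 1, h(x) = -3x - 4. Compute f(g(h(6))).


h(6) = -22
g(-22) = -45
f(-45) = -49

-49


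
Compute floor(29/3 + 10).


29/3 = 9.6667
9.6667 + 10 = 19.6667
floor(19.6667) = 19

19


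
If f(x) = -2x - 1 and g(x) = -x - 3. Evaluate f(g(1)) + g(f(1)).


f(g(1)) = 7
g(f(1)) = 0
Sum = 7

7


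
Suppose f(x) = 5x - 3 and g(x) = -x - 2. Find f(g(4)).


g(4) = -6
f(-6) = -33

-33


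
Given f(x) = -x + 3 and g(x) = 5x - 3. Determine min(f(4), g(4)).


f(4) = -1
g(4) = 17
min = -1

-1


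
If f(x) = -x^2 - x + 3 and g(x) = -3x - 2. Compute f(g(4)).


g(4) = -14
f(-14) = (-1)*(-14)^2 - 1*(-14) + 3 = -179

-179


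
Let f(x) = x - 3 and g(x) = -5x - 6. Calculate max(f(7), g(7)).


f(7) = 4
g(7) = -41
max = 4

4


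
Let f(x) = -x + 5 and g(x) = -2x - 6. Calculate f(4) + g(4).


f(4) = 1
g(4) = -14
Sum = -13

-13


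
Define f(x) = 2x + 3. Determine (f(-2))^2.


f(-2) = -1
(-1)^2 = 1

1


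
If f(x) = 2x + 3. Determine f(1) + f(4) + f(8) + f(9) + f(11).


f(1) = 5
f(4) = 11
f(8) = 19
f(9) = 21
f(11) = 25
Sum = 81

81


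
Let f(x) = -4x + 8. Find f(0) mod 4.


0


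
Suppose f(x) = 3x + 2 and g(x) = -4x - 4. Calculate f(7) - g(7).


f(7) = 23
g(7) = -32
Difference = 55

55


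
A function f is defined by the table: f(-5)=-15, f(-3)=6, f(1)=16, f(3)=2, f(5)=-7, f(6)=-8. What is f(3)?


Reading from the table at x = 3

2


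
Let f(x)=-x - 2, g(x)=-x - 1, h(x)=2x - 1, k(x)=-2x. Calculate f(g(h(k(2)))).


k(2) = -4
h(-4) = -9
g(-9) = 8
f(8) = -10

-10


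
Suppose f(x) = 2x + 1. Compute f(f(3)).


f(3) = 7
f(7) = 15

15


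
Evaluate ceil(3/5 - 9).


3/5 = 0.6
0.6 - 9 = -8.4
ceil(-8.4) = -8

-8


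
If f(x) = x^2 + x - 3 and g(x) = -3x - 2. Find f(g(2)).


g(2) = -8
f(-8) = 1*(-8)^2 + 1*(-8) - 3 = 53

53


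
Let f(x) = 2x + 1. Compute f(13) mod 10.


f(13) = 27
27 mod 10 = 7

7


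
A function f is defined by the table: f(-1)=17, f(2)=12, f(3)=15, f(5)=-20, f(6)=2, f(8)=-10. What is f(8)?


Reading from the table at x = 8

-10


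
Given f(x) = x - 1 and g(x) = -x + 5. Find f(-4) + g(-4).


f(-4) = -5
g(-4) = 9
Sum = 4

4


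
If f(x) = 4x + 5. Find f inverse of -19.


Solve 4x + 5 = -19
x = (-19 - 5) / 4 = -6

-6


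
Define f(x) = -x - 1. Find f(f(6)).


f(6) = -7
f(-7) = 6

6


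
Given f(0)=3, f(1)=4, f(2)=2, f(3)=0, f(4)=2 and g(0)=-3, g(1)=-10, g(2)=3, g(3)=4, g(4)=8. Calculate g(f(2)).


3


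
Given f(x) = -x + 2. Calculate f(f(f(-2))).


4


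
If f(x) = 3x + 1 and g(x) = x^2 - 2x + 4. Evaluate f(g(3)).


22


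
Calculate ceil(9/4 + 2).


9/4 = 2.25
2.25 + 2 = 4.25
ceil(4.25) = 5

5


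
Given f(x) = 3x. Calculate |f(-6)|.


f(-6) = -18
|-18| = 18

18


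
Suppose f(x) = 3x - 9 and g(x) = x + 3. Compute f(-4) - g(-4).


f(-4) = -21
g(-4) = -1
Difference = -20

-20


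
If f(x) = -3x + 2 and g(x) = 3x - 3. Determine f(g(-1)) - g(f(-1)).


f(g(-1)) = 20
g(f(-1)) = 12
Difference = 8

8


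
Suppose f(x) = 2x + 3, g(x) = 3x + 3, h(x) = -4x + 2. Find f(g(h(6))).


-123


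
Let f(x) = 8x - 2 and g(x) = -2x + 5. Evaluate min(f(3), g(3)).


f(3) = 22
g(3) = -1
min = -1

-1


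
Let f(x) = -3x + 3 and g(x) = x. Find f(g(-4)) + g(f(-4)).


f(g(-4)) = 15
g(f(-4)) = 15
Sum = 30

30


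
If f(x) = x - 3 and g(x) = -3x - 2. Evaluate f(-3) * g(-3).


f(-3) = -6
g(-3) = 7
Product = -42

-42


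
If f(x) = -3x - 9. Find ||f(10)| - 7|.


32


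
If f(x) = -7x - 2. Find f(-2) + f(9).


f(-2) = 12
f(9) = -65
Sum = -53

-53


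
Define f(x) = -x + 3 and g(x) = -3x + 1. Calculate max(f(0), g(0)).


f(0) = 3
g(0) = 1
max = 3

3


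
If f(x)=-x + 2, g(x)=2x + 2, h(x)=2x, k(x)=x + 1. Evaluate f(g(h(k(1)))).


k(1) = 2
h(2) = 4
g(4) = 10
f(10) = -8

-8


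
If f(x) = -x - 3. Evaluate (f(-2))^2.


f(-2) = -1
(-1)^2 = 1

1


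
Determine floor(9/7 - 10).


9/7 = 1.2857
1.2857 - 10 = -8.7143
floor(-8.7143) = -9

-9


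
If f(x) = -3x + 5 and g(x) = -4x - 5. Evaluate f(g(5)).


80


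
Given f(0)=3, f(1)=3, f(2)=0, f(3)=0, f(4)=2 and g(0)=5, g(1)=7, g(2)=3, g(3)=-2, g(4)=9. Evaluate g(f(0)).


f(0) = 3
g(3) = -2

-2


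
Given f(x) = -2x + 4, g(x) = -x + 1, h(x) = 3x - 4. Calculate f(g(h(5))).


24


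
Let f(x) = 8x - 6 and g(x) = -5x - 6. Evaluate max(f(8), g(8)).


58


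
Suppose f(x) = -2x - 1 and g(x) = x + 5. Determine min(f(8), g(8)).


f(8) = -17
g(8) = 13
min = -17

-17


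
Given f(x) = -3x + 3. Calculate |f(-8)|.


f(-8) = 27
|27| = 27

27


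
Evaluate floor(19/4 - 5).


19/4 = 4.75
4.75 - 5 = -0.25
floor(-0.25) = -1

-1


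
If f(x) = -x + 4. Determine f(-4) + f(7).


5


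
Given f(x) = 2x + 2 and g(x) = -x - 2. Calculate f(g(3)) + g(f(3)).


f(g(3)) = -8
g(f(3)) = -10
Sum = -18

-18


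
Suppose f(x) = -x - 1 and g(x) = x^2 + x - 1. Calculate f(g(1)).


-2


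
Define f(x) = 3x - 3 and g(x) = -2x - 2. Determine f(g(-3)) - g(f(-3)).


f(g(-3)) = 9
g(f(-3)) = 22
Difference = -13

-13


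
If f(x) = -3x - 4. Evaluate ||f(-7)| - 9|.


f(-7) = 17
|17| = 17
|17 - 9| = 8

8


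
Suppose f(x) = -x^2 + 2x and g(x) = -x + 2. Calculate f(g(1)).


g(1) = 1
f(1) = (-1)*(1)^2 + 2*(1) = 1

1


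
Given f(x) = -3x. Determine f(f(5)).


f(5) = -15
f(-15) = 45

45


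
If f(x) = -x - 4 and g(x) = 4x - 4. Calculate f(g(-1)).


g(-1) = -8
f(-8) = 4

4


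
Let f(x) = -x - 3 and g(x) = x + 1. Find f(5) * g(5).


-48


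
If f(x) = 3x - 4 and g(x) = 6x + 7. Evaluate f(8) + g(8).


f(8) = 20
g(8) = 55
Sum = 75

75


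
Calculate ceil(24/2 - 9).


24/2 = 12
12 - 9 = 3
ceil(3) = 3

3


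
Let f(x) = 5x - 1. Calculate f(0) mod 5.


f(0) = -1
-1 mod 5 = 4

4


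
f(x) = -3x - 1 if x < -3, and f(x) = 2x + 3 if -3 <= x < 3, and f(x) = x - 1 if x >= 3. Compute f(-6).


17


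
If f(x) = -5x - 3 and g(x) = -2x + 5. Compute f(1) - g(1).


f(1) = -8
g(1) = 3
Difference = -11

-11


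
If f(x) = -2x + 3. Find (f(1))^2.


f(1) = 1
(1)^2 = 1

1


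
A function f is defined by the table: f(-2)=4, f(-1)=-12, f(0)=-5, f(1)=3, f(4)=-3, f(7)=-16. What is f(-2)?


Reading from the table at x = -2

4


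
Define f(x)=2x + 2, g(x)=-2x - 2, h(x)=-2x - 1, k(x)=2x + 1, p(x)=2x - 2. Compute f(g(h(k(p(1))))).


p(1) = 0
k(0) = 1
h(1) = -3
g(-3) = 4
f(4) = 10

10


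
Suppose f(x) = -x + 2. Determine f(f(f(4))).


-2


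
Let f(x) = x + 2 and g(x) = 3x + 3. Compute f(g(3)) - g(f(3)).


f(g(3)) = 14
g(f(3)) = 18
Difference = -4

-4


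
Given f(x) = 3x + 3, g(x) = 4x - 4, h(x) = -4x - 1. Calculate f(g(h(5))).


h(5) = -21
g(-21) = -88
f(-88) = -261

-261


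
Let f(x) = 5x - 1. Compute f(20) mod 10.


f(20) = 99
99 mod 10 = 9

9


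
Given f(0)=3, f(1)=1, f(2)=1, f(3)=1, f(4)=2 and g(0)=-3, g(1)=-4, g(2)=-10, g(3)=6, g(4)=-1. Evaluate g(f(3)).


f(3) = 1
g(1) = -4

-4


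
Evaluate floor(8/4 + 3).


8/4 = 2
2 + 3 = 5
floor(5) = 5

5


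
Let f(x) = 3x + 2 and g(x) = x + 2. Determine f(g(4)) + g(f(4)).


f(g(4)) = 20
g(f(4)) = 16
Sum = 36

36


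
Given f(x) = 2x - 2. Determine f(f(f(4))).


f(4) = 6
f(6) = 10
f(10) = 18

18


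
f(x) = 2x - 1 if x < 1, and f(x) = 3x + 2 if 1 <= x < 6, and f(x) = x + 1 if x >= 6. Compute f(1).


1 satisfies 1 <= x < 6
f(1) = 5

5


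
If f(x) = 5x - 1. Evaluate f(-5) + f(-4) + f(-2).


f(-5) = -26
f(-4) = -21
f(-2) = -11
Sum = -58

-58
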